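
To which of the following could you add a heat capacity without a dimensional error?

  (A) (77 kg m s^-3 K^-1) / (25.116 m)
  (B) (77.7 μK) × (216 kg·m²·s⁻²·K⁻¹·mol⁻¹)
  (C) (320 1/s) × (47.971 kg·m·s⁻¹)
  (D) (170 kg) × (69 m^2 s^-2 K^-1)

Reference: [heat capacity] = kg·m²·s⁻²·K⁻¹.
Each option:
  (A) [kg·m·s⁻³·K⁻¹] / [m] = kg·s⁻³·K⁻¹
  (B) [K] · [kg·m²·s⁻²·K⁻¹·mol⁻¹] = kg·m²·s⁻²·mol⁻¹
  (C) [s⁻¹] · [kg·m·s⁻¹] = kg·m·s⁻²
  (D) [kg] · [m²·s⁻²·K⁻¹] = kg·m²·s⁻²·K⁻¹  ← same
Only (D) matches kg·m²·s⁻²·K⁻¹.

(D)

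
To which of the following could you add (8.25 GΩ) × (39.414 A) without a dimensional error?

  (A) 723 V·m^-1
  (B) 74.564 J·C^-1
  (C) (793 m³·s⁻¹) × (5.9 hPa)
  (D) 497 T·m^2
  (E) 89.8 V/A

(B)

Reference: [kg·m²·s⁻³·A⁻²] · [A] = kg·m²·s⁻³·A⁻¹.
Each option:
  (A) V·m⁻¹ = J·C⁻¹·m⁻¹ = kg·m·s⁻³·A⁻¹
  (B) J·C⁻¹ = N·m·(s·A)⁻¹ = kg·m²·s⁻³·A⁻¹  ← same
  (C) [m³·s⁻¹] · [kg·m⁻¹·s⁻²] = kg·m²·s⁻³
  (D) T·m² = Wb·m⁻²·m² = kg·m²·s⁻²·A⁻¹
  (E) V·A⁻¹ = J·C⁻¹·A⁻¹ = kg·m²·s⁻³·A⁻²
Only (B) matches kg·m²·s⁻³·A⁻¹.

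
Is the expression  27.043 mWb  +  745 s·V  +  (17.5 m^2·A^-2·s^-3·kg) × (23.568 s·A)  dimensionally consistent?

Yes

In SI base units:
  27.043 mWb:  Wb = V·s = kg·m²·s⁻²·A⁻¹
  745 s·V:  V·s = J·C⁻¹·s = kg·m²·s⁻²·A⁻¹
  (17.5 m^2·A^-2·s^-3·kg) × (23.568 s·A):  [kg·m²·s⁻³·A⁻²] · [s·A] = kg·m²·s⁻²·A⁻¹
Every term reduces to kg·m²·s⁻²·A⁻¹.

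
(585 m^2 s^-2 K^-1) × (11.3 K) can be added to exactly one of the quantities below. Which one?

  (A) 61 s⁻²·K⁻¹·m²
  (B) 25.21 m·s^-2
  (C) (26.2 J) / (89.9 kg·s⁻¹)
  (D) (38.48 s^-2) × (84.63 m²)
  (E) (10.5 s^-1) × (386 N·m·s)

Reference: [m²·s⁻²·K⁻¹] · [K] = m²·s⁻².
Each option:
  (A) m²·s⁻²·K⁻¹
  (B) m·s⁻²
  (C) [kg·m²·s⁻²] / [kg·s⁻¹] = m²·s⁻¹
  (D) [s⁻²] · [m²] = m²·s⁻²  ← same
  (E) [s⁻¹] · [kg·m²·s⁻¹] = kg·m²·s⁻²
Only (D) matches m²·s⁻².

(D)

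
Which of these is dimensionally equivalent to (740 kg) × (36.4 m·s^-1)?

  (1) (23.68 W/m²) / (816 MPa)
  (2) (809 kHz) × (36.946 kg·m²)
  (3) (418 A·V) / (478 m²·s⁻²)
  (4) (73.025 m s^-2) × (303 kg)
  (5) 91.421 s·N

Reference: [kg] · [m·s⁻¹] = kg·m·s⁻¹.
Each option:
  (1) [kg·s⁻³] / [kg·m⁻¹·s⁻²] = m·s⁻¹
  (2) [s⁻¹] · [kg·m²] = kg·m²·s⁻¹
  (3) [kg·m²·s⁻³] / [m²·s⁻²] = kg·s⁻¹
  (4) [m·s⁻²] · [kg] = kg·m·s⁻²
  (5) N·s = kg·m·s⁻²·s = kg·m·s⁻¹  ← same
Only (5) matches kg·m·s⁻¹.

(5)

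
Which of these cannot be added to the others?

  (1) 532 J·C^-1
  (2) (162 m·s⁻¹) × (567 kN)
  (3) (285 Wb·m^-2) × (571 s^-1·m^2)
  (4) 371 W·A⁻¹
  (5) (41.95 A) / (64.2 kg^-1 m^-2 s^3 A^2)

In SI base units:
  (1) J·C⁻¹ = N·m·(s·A)⁻¹ = kg·m²·s⁻³·A⁻¹
  (2) [m·s⁻¹] · [kg·m·s⁻²] = kg·m²·s⁻³
  (3) [kg·s⁻²·A⁻¹] · [m²·s⁻¹] = kg·m²·s⁻³·A⁻¹
  (4) W·A⁻¹ = J·s⁻¹·A⁻¹ = kg·m²·s⁻³·A⁻¹
  (5) [A] / [kg⁻¹·m⁻²·s³·A²] = kg·m²·s⁻³·A⁻¹
All reduce to kg·m²·s⁻³·A⁻¹ except (2), which is kg·m²·s⁻³.

(2)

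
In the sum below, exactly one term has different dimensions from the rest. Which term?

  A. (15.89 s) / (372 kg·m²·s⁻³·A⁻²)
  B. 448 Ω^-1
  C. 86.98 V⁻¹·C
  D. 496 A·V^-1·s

Expand each in SI base units:
  A. [s] / [kg·m²·s⁻³·A⁻²] = kg⁻¹·m⁻²·s⁴·A²
  B. Ω⁻¹ = (V·A⁻¹)⁻¹ = kg⁻¹·m⁻²·s³·A²
  C. C·V⁻¹ = s·A·(J·C⁻¹)⁻¹ = kg⁻¹·m⁻²·s⁴·A²
  D. A·s·V⁻¹ = A·s·(J·C⁻¹)⁻¹ = kg⁻¹·m⁻²·s⁴·A²
All reduce to kg⁻¹·m⁻²·s⁴·A² except B., which is kg⁻¹·m⁻²·s³·A².

B.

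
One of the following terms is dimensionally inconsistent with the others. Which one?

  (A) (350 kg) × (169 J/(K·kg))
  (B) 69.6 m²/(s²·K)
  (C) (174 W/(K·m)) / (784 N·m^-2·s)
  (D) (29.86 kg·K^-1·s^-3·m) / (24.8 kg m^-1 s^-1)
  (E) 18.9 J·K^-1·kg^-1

Work out the base dimensions of each:
  (A) [kg] · [m²·s⁻²·K⁻¹] = kg·m²·s⁻²·K⁻¹
  (B) m²·s⁻²·K⁻¹
  (C) [kg·m·s⁻³·K⁻¹] / [kg·m⁻¹·s⁻¹] = m²·s⁻²·K⁻¹
  (D) [kg·m·s⁻³·K⁻¹] / [kg·m⁻¹·s⁻¹] = m²·s⁻²·K⁻¹
  (E) J·kg⁻¹·K⁻¹ = N·m·kg⁻¹·K⁻¹ = m²·s⁻²·K⁻¹
All reduce to m²·s⁻²·K⁻¹ except (A), which is kg·m²·s⁻²·K⁻¹.

(A)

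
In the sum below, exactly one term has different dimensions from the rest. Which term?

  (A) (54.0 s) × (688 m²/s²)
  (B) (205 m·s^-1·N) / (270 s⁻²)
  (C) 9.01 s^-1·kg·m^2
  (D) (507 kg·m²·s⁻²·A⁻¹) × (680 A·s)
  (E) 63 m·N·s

(A)

Work out the base dimensions of each:
  (A) [s] · [m²·s⁻²] = m²·s⁻¹
  (B) [kg·m²·s⁻³] / [s⁻²] = kg·m²·s⁻¹
  (C) kg·m²·s⁻¹
  (D) [kg·m²·s⁻²·A⁻¹] · [s·A] = kg·m²·s⁻¹
  (E) N·m·s = kg·m·s⁻²·m·s = kg·m²·s⁻¹
All reduce to kg·m²·s⁻¹ except (A), which is m²·s⁻¹.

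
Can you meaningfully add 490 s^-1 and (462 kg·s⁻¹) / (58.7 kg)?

Yes

Reduce each to base SI dimensions:
  490 s^-1:  s⁻¹
  (462 kg·s⁻¹) / (58.7 kg):  [kg·s⁻¹] / [kg] = s⁻¹
Both are s⁻¹, so they have the same dimensions and can be added.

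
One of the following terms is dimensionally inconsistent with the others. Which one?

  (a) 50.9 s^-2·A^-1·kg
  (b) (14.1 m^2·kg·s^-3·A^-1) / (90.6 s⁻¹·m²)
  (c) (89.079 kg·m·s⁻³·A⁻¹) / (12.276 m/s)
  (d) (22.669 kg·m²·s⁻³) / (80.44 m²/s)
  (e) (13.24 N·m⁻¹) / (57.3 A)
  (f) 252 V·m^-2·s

(d)

Expand each in SI base units:
  (a) kg·s⁻²·A⁻¹
  (b) [kg·m²·s⁻³·A⁻¹] / [m²·s⁻¹] = kg·s⁻²·A⁻¹
  (c) [kg·m·s⁻³·A⁻¹] / [m·s⁻¹] = kg·s⁻²·A⁻¹
  (d) [kg·m²·s⁻³] / [m²·s⁻¹] = kg·s⁻²
  (e) [kg·s⁻²] / [A] = kg·s⁻²·A⁻¹
  (f) V·s·m⁻² = J·C⁻¹·s·m⁻² = kg·s⁻²·A⁻¹
All reduce to kg·s⁻²·A⁻¹ except (d), which is kg·s⁻².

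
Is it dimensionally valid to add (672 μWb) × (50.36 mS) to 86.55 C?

In SI base units:
  (672 μWb) × (50.36 mS):  [kg·m²·s⁻²·A⁻¹] · [kg⁻¹·m⁻²·s³·A²] = s·A
  86.55 C:  C = s·A
Both are s·A, so they have the same dimensions and can be added.

Yes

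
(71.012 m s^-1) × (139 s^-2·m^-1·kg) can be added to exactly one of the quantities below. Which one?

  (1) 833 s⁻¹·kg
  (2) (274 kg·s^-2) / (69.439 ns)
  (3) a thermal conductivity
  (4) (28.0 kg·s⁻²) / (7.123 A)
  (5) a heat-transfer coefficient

Reference: [m·s⁻¹] · [kg·m⁻¹·s⁻²] = kg·s⁻³.
Each option:
  (1) kg·s⁻¹
  (2) [kg·s⁻²] / [s] = kg·s⁻³  ← same
  (3) [thermal conductivity] = kg·m·s⁻³·K⁻¹
  (4) [kg·s⁻²] / [A] = kg·s⁻²·A⁻¹
  (5) [heat-transfer coefficient] = kg·s⁻³·K⁻¹
Only (2) matches kg·s⁻³.

(2)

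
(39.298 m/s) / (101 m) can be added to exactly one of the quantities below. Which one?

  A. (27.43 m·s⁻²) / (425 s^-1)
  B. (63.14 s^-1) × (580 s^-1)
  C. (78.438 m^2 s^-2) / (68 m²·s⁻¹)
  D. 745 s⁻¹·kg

C.

Reference: [m·s⁻¹] / [m] = s⁻¹.
Each option:
  A. [m·s⁻²] / [s⁻¹] = m·s⁻¹
  B. [s⁻¹] · [s⁻¹] = s⁻²
  C. [m²·s⁻²] / [m²·s⁻¹] = s⁻¹  ← same
  D. kg·s⁻¹
Only C. matches s⁻¹.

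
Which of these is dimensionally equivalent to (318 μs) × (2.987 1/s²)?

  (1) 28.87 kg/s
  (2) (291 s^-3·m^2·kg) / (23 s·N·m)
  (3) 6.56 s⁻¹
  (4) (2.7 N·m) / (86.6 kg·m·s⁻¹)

Reference: [s] · [s⁻²] = s⁻¹.
Each option:
  (1) kg·s⁻¹
  (2) [kg·m²·s⁻³] / [kg·m²·s⁻¹] = s⁻²
  (3) s⁻¹  ← same
  (4) [kg·m²·s⁻²] / [kg·m·s⁻¹] = m·s⁻¹
Only (3) matches s⁻¹.

(3)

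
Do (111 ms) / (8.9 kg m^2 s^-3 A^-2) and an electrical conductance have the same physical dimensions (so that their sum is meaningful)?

No

Dimensions:
  (111 ms) / (8.9 kg m^2 s^-3 A^-2):  [s] / [kg·m²·s⁻³·A⁻²] = kg⁻¹·m⁻²·s⁴·A²
  an electrical conductance:  [electrical conductance] = kg⁻¹·m⁻²·s³·A²
kg⁻¹·m⁻²·s⁴·A² ≠ kg⁻¹·m⁻²·s³·A², so they cannot be added.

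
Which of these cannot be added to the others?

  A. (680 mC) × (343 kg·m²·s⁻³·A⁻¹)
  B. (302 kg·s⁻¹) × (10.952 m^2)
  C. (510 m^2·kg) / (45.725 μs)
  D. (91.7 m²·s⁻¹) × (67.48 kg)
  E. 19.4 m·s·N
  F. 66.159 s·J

A.

Dimensions:
  A. [s·A] · [kg·m²·s⁻³·A⁻¹] = kg·m²·s⁻²
  B. [kg·s⁻¹] · [m²] = kg·m²·s⁻¹
  C. [kg·m²] / [s] = kg·m²·s⁻¹
  D. [m²·s⁻¹] · [kg] = kg·m²·s⁻¹
  E. N·m·s = kg·m·s⁻²·m·s = kg·m²·s⁻¹
  F. J·s = N·m·s = kg·m²·s⁻¹
All reduce to kg·m²·s⁻¹ except A., which is kg·m²·s⁻².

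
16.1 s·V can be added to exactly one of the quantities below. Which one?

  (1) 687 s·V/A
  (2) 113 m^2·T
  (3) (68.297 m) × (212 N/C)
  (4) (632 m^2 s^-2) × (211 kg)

(2)

Reference: V·s = J·C⁻¹·s = kg·m²·s⁻²·A⁻¹.
Each option:
  (1) V·s·A⁻¹ = J·C⁻¹·s·A⁻¹ = kg·m²·s⁻²·A⁻²
  (2) T·m² = Wb·m⁻²·m² = kg·m²·s⁻²·A⁻¹  ← same
  (3) [m] · [kg·m·s⁻³·A⁻¹] = kg·m²·s⁻³·A⁻¹
  (4) [m²·s⁻²] · [kg] = kg·m²·s⁻²
Only (2) matches kg·m²·s⁻²·A⁻¹.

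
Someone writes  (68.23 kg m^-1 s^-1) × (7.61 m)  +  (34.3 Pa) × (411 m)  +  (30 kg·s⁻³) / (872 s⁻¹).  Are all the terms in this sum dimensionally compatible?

No

Reduce each to base SI dimensions:
  (68.23 kg m^-1 s^-1) × (7.61 m):  [kg·m⁻¹·s⁻¹] · [m] = kg·s⁻¹
  (34.3 Pa) × (411 m):  [kg·m⁻¹·s⁻²] · [m] = kg·s⁻²
  (30 kg·s⁻³) / (872 s⁻¹):  [kg·s⁻³] / [s⁻¹] = kg·s⁻²
The terms do not share a single dimension (kg·s⁻² vs kg·s⁻¹).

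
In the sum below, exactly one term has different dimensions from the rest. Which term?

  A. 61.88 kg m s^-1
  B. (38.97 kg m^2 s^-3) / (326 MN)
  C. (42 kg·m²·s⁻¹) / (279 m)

Dimensions:
  A. kg·m·s⁻¹
  B. [kg·m²·s⁻³] / [kg·m·s⁻²] = m·s⁻¹
  C. [kg·m²·s⁻¹] / [m] = kg·m·s⁻¹
All reduce to kg·m·s⁻¹ except B., which is m·s⁻¹.

B.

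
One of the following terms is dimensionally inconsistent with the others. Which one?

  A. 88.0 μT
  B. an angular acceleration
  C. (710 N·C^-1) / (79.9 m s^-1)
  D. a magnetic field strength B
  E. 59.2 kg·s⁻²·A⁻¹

In SI base units:
  A. T = Wb·m⁻² = kg·s⁻²·A⁻¹
  B. [angular acceleration] = s⁻²
  C. [kg·m·s⁻³·A⁻¹] / [m·s⁻¹] = kg·s⁻²·A⁻¹
  D. [magnetic field strength B] = kg·s⁻²·A⁻¹
  E. kg·s⁻²·A⁻¹
All reduce to kg·s⁻²·A⁻¹ except B., which is s⁻².

B.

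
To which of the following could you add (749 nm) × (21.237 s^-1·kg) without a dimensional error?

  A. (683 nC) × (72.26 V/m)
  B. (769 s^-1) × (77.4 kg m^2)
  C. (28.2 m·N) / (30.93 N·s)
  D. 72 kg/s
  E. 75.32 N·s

Reference: [m] · [kg·s⁻¹] = kg·m·s⁻¹.
Each option:
  A. [s·A] · [kg·m·s⁻³·A⁻¹] = kg·m·s⁻²
  B. [s⁻¹] · [kg·m²] = kg·m²·s⁻¹
  C. [kg·m²·s⁻²] / [kg·m·s⁻¹] = m·s⁻¹
  D. kg·s⁻¹
  E. N·s = kg·m·s⁻²·s = kg·m·s⁻¹  ← same
Only E. matches kg·m·s⁻¹.

E.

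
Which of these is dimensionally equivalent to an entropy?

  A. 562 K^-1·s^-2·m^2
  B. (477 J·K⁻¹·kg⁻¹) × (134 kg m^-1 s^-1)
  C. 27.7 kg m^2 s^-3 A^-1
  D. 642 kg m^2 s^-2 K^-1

Reference: [entropy] = kg·m²·s⁻²·K⁻¹.
Each option:
  A. m²·s⁻²·K⁻¹
  B. [m²·s⁻²·K⁻¹] · [kg·m⁻¹·s⁻¹] = kg·m·s⁻³·K⁻¹
  C. kg·m²·s⁻³·A⁻¹
  D. kg·m²·s⁻²·K⁻¹  ← same
Only D. matches kg·m²·s⁻²·K⁻¹.

D.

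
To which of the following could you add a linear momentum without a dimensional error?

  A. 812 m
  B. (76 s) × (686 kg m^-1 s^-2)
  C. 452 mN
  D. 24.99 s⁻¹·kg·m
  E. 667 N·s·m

Reference: [linear momentum] = kg·m·s⁻¹.
Each option:
  A. m
  B. [s] · [kg·m⁻¹·s⁻²] = kg·m⁻¹·s⁻¹
  C. N = kg·m·s⁻²
  D. kg·m·s⁻¹  ← same
  E. N·m·s = kg·m·s⁻²·m·s = kg·m²·s⁻¹
Only D. matches kg·m·s⁻¹.

D.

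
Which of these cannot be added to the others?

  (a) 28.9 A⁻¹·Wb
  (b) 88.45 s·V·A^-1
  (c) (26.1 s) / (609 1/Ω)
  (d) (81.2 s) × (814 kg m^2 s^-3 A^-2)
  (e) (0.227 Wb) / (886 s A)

Expand each in SI base units:
  (a) Wb·A⁻¹ = V·s·A⁻¹ = kg·m²·s⁻²·A⁻²
  (b) V·s·A⁻¹ = J·C⁻¹·s·A⁻¹ = kg·m²·s⁻²·A⁻²
  (c) [s] / [kg⁻¹·m⁻²·s³·A²] = kg·m²·s⁻²·A⁻²
  (d) [s] · [kg·m²·s⁻³·A⁻²] = kg·m²·s⁻²·A⁻²
  (e) [kg·m²·s⁻²·A⁻¹] / [s·A] = kg·m²·s⁻³·A⁻²
All reduce to kg·m²·s⁻²·A⁻² except (e), which is kg·m²·s⁻³·A⁻².

(e)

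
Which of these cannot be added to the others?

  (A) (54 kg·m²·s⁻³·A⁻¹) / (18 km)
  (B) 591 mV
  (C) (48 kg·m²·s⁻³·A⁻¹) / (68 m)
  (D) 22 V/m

Dimensions:
  (A) [kg·m²·s⁻³·A⁻¹] / [m] = kg·m·s⁻³·A⁻¹
  (B) V = J·C⁻¹ = kg·m²·s⁻³·A⁻¹
  (C) [kg·m²·s⁻³·A⁻¹] / [m] = kg·m·s⁻³·A⁻¹
  (D) V·m⁻¹ = J·C⁻¹·m⁻¹ = kg·m·s⁻³·A⁻¹
All reduce to kg·m·s⁻³·A⁻¹ except (B), which is kg·m²·s⁻³·A⁻¹.

(B)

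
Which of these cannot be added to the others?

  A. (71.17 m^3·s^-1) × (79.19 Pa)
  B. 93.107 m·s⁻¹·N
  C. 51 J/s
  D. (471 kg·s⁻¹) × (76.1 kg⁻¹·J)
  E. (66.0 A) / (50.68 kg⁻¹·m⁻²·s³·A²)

E.

Work out the base dimensions of each:
  A. [m³·s⁻¹] · [kg·m⁻¹·s⁻²] = kg·m²·s⁻³
  B. N·m·s⁻¹ = kg·m·s⁻²·m·s⁻¹ = kg·m²·s⁻³
  C. J·s⁻¹ = N·m·s⁻¹ = kg·m²·s⁻³
  D. [kg·s⁻¹] · [m²·s⁻²] = kg·m²·s⁻³
  E. [A] / [kg⁻¹·m⁻²·s³·A²] = kg·m²·s⁻³·A⁻¹
All reduce to kg·m²·s⁻³ except E., which is kg·m²·s⁻³·A⁻¹.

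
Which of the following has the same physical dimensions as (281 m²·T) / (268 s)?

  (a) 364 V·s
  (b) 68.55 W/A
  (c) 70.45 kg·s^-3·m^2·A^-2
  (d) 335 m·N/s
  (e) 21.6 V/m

(b)

Reference: [kg·m²·s⁻²·A⁻¹] / [s] = kg·m²·s⁻³·A⁻¹.
Each option:
  (a) V·s = J·C⁻¹·s = kg·m²·s⁻²·A⁻¹
  (b) W·A⁻¹ = J·s⁻¹·A⁻¹ = kg·m²·s⁻³·A⁻¹  ← same
  (c) kg·m²·s⁻³·A⁻²
  (d) N·m·s⁻¹ = kg·m·s⁻²·m·s⁻¹ = kg·m²·s⁻³
  (e) V·m⁻¹ = J·C⁻¹·m⁻¹ = kg·m·s⁻³·A⁻¹
Only (b) matches kg·m²·s⁻³·A⁻¹.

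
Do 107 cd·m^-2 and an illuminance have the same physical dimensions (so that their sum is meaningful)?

Work out the base dimensions of each:
  107 cd·m^-2:  cd·m⁻² = m⁻²·cd
  an illuminance:  [illuminance] = m⁻²·cd
Both are m⁻²·cd, so they have the same dimensions and can be added.

Yes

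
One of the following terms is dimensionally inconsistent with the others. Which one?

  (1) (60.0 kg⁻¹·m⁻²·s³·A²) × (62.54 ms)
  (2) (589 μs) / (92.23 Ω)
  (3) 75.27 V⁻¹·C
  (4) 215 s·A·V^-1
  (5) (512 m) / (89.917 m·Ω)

In SI base units:
  (1) [kg⁻¹·m⁻²·s³·A²] · [s] = kg⁻¹·m⁻²·s⁴·A²
  (2) [s] / [kg·m²·s⁻³·A⁻²] = kg⁻¹·m⁻²·s⁴·A²
  (3) C·V⁻¹ = s·A·(J·C⁻¹)⁻¹ = kg⁻¹·m⁻²·s⁴·A²
  (4) A·s·V⁻¹ = A·s·(J·C⁻¹)⁻¹ = kg⁻¹·m⁻²·s⁴·A²
  (5) [m] / [kg·m³·s⁻³·A⁻²] = kg⁻¹·m⁻²·s³·A²
All reduce to kg⁻¹·m⁻²·s⁴·A² except (5), which is kg⁻¹·m⁻²·s³·A².

(5)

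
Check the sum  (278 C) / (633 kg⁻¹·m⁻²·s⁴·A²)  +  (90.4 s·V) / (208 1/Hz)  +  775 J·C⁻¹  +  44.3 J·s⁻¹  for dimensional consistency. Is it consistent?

No

Reduce each to base SI dimensions:
  (278 C) / (633 kg⁻¹·m⁻²·s⁴·A²):  [s·A] / [kg⁻¹·m⁻²·s⁴·A²] = kg·m²·s⁻³·A⁻¹
  (90.4 s·V) / (208 1/Hz):  [kg·m²·s⁻²·A⁻¹] / [s] = kg·m²·s⁻³·A⁻¹
  775 J·C⁻¹:  J·C⁻¹ = N·m·(s·A)⁻¹ = kg·m²·s⁻³·A⁻¹
  44.3 J·s⁻¹:  J·s⁻¹ = N·m·s⁻¹ = kg·m²·s⁻³
The terms do not share a single dimension (kg·m²·s⁻³ vs kg·m²·s⁻³·A⁻¹).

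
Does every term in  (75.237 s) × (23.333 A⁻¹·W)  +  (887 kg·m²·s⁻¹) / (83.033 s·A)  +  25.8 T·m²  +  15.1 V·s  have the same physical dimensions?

Yes

In SI base units:
  (75.237 s) × (23.333 A⁻¹·W):  [s] · [kg·m²·s⁻³·A⁻¹] = kg·m²·s⁻²·A⁻¹
  (887 kg·m²·s⁻¹) / (83.033 s·A):  [kg·m²·s⁻¹] / [s·A] = kg·m²·s⁻²·A⁻¹
  25.8 T·m²:  T·m² = Wb·m⁻²·m² = kg·m²·s⁻²·A⁻¹
  15.1 V·s:  V·s = J·C⁻¹·s = kg·m²·s⁻²·A⁻¹
Every term reduces to kg·m²·s⁻²·A⁻¹.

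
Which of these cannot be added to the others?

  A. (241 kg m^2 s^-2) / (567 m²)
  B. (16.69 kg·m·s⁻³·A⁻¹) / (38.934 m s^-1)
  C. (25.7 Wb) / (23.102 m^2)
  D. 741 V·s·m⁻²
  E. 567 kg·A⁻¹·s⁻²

A.

Dimensions:
  A. [kg·m²·s⁻²] / [m²] = kg·s⁻²
  B. [kg·m·s⁻³·A⁻¹] / [m·s⁻¹] = kg·s⁻²·A⁻¹
  C. [kg·m²·s⁻²·A⁻¹] / [m²] = kg·s⁻²·A⁻¹
  D. V·s·m⁻² = J·C⁻¹·s·m⁻² = kg·s⁻²·A⁻¹
  E. kg·s⁻²·A⁻¹
All reduce to kg·s⁻²·A⁻¹ except A., which is kg·s⁻².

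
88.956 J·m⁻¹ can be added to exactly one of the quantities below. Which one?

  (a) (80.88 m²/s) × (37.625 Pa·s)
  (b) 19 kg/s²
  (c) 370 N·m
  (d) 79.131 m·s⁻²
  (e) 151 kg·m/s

(a)

Reference: J·m⁻¹ = N·m·m⁻¹ = kg·m·s⁻².
Each option:
  (a) [m²·s⁻¹] · [kg·m⁻¹·s⁻¹] = kg·m·s⁻²  ← same
  (b) kg·s⁻²
  (c) N·m = kg·m·s⁻²·m = kg·m²·s⁻²
  (d) m·s⁻²
  (e) kg·m·s⁻¹
Only (a) matches kg·m·s⁻².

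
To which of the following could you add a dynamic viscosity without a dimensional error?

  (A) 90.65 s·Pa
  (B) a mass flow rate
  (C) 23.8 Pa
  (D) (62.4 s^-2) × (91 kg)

(A)

Reference: [dynamic viscosity] = kg·m⁻¹·s⁻¹.
Each option:
  (A) Pa·s = N·m⁻²·s = kg·m⁻¹·s⁻¹  ← same
  (B) [mass flow rate] = kg·s⁻¹
  (C) Pa = N·m⁻² = kg·m⁻¹·s⁻²
  (D) [s⁻²] · [kg] = kg·s⁻²
Only (A) matches kg·m⁻¹·s⁻¹.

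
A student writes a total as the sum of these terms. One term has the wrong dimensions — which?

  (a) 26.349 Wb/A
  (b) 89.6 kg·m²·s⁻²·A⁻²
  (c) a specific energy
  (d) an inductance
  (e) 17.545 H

Reduce each to base SI dimensions:
  (a) Wb·A⁻¹ = V·s·A⁻¹ = kg·m²·s⁻²·A⁻²
  (b) kg·m²·s⁻²·A⁻²
  (c) [specific energy] = m²·s⁻²
  (d) [inductance] = kg·m²·s⁻²·A⁻²
  (e) H = V·s·A⁻¹ = kg·m²·s⁻²·A⁻²
All reduce to kg·m²·s⁻²·A⁻² except (c), which is m²·s⁻².

(c)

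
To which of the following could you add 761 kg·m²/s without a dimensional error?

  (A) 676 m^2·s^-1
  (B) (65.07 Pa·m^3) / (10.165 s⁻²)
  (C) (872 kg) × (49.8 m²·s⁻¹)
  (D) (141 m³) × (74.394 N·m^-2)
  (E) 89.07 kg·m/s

Reference: kg·m²·s⁻¹.
Each option:
  (A) m²·s⁻¹
  (B) [kg·m²·s⁻²] / [s⁻²] = kg·m²
  (C) [kg] · [m²·s⁻¹] = kg·m²·s⁻¹  ← same
  (D) [m³] · [kg·m⁻¹·s⁻²] = kg·m²·s⁻²
  (E) kg·m·s⁻¹
Only (C) matches kg·m²·s⁻¹.

(C)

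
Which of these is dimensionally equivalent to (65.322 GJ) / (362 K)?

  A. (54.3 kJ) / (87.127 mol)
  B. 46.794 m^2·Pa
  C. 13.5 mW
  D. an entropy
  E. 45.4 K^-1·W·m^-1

Reference: [kg·m²·s⁻²] / [K] = kg·m²·s⁻²·K⁻¹.
Each option:
  A. [kg·m²·s⁻²] / [mol] = kg·m²·s⁻²·mol⁻¹
  B. Pa·m² = N·m⁻²·m² = kg·m·s⁻²
  C. W = J·s⁻¹ = kg·m²·s⁻³
  D. [entropy] = kg·m²·s⁻²·K⁻¹  ← same
  E. W·m⁻¹·K⁻¹ = J·s⁻¹·m⁻¹·K⁻¹ = kg·m·s⁻³·K⁻¹
Only D. matches kg·m²·s⁻²·K⁻¹.

D.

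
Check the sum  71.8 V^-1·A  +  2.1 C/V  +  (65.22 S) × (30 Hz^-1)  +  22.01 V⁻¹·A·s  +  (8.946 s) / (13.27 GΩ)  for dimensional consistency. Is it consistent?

No

Work out the base dimensions of each:
  71.8 V^-1·A:  A·V⁻¹ = A·(J·C⁻¹)⁻¹ = kg⁻¹·m⁻²·s³·A²
  2.1 C/V:  C·V⁻¹ = s·A·(J·C⁻¹)⁻¹ = kg⁻¹·m⁻²·s⁴·A²
  (65.22 S) × (30 Hz^-1):  [kg⁻¹·m⁻²·s³·A²] · [s] = kg⁻¹·m⁻²·s⁴·A²
  22.01 V⁻¹·A·s:  A·s·V⁻¹ = A·s·(J·C⁻¹)⁻¹ = kg⁻¹·m⁻²·s⁴·A²
  (8.946 s) / (13.27 GΩ):  [s] / [kg·m²·s⁻³·A⁻²] = kg⁻¹·m⁻²·s⁴·A²
The terms do not share a single dimension (kg⁻¹·m⁻²·s³·A² vs kg⁻¹·m⁻²·s⁴·A²).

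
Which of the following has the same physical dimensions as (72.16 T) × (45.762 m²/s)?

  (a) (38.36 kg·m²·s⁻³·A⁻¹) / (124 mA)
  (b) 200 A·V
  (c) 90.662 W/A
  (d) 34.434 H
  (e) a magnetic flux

Reference: [kg·s⁻²·A⁻¹] · [m²·s⁻¹] = kg·m²·s⁻³·A⁻¹.
Each option:
  (a) [kg·m²·s⁻³·A⁻¹] / [A] = kg·m²·s⁻³·A⁻²
  (b) V·A = J·C⁻¹·A = kg·m²·s⁻³
  (c) W·A⁻¹ = J·s⁻¹·A⁻¹ = kg·m²·s⁻³·A⁻¹  ← same
  (d) H = V·s·A⁻¹ = kg·m²·s⁻²·A⁻²
  (e) [magnetic flux] = kg·m²·s⁻²·A⁻¹
Only (c) matches kg·m²·s⁻³·A⁻¹.

(c)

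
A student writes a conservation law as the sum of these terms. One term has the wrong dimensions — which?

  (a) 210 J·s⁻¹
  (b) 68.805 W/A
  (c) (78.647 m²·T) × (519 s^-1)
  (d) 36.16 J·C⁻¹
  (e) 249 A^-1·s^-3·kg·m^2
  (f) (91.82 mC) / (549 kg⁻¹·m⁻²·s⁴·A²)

In SI base units:
  (a) J·s⁻¹ = N·m·s⁻¹ = kg·m²·s⁻³
  (b) W·A⁻¹ = J·s⁻¹·A⁻¹ = kg·m²·s⁻³·A⁻¹
  (c) [kg·m²·s⁻²·A⁻¹] · [s⁻¹] = kg·m²·s⁻³·A⁻¹
  (d) J·C⁻¹ = N·m·(s·A)⁻¹ = kg·m²·s⁻³·A⁻¹
  (e) kg·m²·s⁻³·A⁻¹
  (f) [s·A] / [kg⁻¹·m⁻²·s⁴·A²] = kg·m²·s⁻³·A⁻¹
All reduce to kg·m²·s⁻³·A⁻¹ except (a), which is kg·m²·s⁻³.

(a)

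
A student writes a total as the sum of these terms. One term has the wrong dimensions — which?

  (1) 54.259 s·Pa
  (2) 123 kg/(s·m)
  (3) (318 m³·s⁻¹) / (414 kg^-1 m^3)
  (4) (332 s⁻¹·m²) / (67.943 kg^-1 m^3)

Work out the base dimensions of each:
  (1) Pa·s = N·m⁻²·s = kg·m⁻¹·s⁻¹
  (2) kg·m⁻¹·s⁻¹
  (3) [m³·s⁻¹] / [kg⁻¹·m³] = kg·s⁻¹
  (4) [m²·s⁻¹] / [kg⁻¹·m³] = kg·m⁻¹·s⁻¹
All reduce to kg·m⁻¹·s⁻¹ except (3), which is kg·s⁻¹.

(3)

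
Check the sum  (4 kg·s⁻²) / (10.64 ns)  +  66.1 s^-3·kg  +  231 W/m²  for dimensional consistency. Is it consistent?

Yes

Reduce each to base SI dimensions:
  (4 kg·s⁻²) / (10.64 ns):  [kg·s⁻²] / [s] = kg·s⁻³
  66.1 s^-3·kg:  kg·s⁻³
  231 W/m²:  W·m⁻² = J·s⁻¹·m⁻² = kg·s⁻³
Every term reduces to kg·s⁻³.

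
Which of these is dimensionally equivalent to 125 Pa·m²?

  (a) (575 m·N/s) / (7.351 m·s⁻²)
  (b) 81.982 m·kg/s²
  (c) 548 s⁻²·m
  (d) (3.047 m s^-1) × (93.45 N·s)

(b)

Reference: Pa·m² = N·m⁻²·m² = kg·m·s⁻².
Each option:
  (a) [kg·m²·s⁻³] / [m·s⁻²] = kg·m·s⁻¹
  (b) kg·m·s⁻²  ← same
  (c) m·s⁻²
  (d) [m·s⁻¹] · [kg·m·s⁻¹] = kg·m²·s⁻²
Only (b) matches kg·m·s⁻².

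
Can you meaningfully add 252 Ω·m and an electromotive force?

No

Work out the base dimensions of each:
  252 Ω·m:  Ω·m = V·A⁻¹·m = kg·m³·s⁻³·A⁻²
  an electromotive force:  [electromotive force] = kg·m²·s⁻³·A⁻¹
kg·m³·s⁻³·A⁻² ≠ kg·m²·s⁻³·A⁻¹, so they cannot be added.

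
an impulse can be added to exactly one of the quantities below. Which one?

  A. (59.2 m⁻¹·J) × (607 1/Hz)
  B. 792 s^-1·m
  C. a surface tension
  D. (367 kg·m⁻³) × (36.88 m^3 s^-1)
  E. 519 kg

A.

Reference: [impulse] = kg·m·s⁻¹.
Each option:
  A. [kg·m·s⁻²] · [s] = kg·m·s⁻¹  ← same
  B. m·s⁻¹
  C. [surface tension] = kg·s⁻²
  D. [kg·m⁻³] · [m³·s⁻¹] = kg·s⁻¹
  E. kg
Only A. matches kg·m·s⁻¹.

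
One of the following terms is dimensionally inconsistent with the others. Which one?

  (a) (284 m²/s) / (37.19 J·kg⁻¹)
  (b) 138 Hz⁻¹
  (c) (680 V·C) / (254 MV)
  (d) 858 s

(c)

Dimensions:
  (a) [m²·s⁻¹] / [m²·s⁻²] = s
  (b) Hz⁻¹ = (s⁻¹)⁻¹ = s
  (c) [kg·m²·s⁻²] / [kg·m²·s⁻³·A⁻¹] = s·A
  (d) s
All reduce to s except (c), which is s·A.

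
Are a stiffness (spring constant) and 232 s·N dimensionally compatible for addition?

Dimensions:
  a stiffness (spring constant):  [stiffness (spring constant)] = kg·s⁻²
  232 s·N:  N·s = kg·m·s⁻²·s = kg·m·s⁻¹
kg·s⁻² ≠ kg·m·s⁻¹, so they cannot be added.

No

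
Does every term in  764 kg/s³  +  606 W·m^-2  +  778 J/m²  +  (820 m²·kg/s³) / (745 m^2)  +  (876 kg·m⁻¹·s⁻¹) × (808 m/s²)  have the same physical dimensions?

No

In SI base units:
  764 kg/s³:  kg·s⁻³
  606 W·m^-2:  W·m⁻² = J·s⁻¹·m⁻² = kg·s⁻³
  778 J/m²:  J·m⁻² = N·m·m⁻² = kg·s⁻²
  (820 m²·kg/s³) / (745 m^2):  [kg·m²·s⁻³] / [m²] = kg·s⁻³
  (876 kg·m⁻¹·s⁻¹) × (808 m/s²):  [kg·m⁻¹·s⁻¹] · [m·s⁻²] = kg·s⁻³
The terms do not share a single dimension (kg·s⁻² vs kg·s⁻³).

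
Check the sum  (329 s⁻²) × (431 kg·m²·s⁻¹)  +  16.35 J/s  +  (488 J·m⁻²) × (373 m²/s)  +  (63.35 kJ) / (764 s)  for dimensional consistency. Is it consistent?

Work out the base dimensions of each:
  (329 s⁻²) × (431 kg·m²·s⁻¹):  [s⁻²] · [kg·m²·s⁻¹] = kg·m²·s⁻³
  16.35 J/s:  J·s⁻¹ = N·m·s⁻¹ = kg·m²·s⁻³
  (488 J·m⁻²) × (373 m²/s):  [kg·s⁻²] · [m²·s⁻¹] = kg·m²·s⁻³
  (63.35 kJ) / (764 s):  [kg·m²·s⁻²] / [s] = kg·m²·s⁻³
Every term reduces to kg·m²·s⁻³.

Yes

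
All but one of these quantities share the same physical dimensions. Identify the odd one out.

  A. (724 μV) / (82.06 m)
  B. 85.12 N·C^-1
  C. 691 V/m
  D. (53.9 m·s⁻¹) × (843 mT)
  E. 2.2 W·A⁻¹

Expand each in SI base units:
  A. [kg·m²·s⁻³·A⁻¹] / [m] = kg·m·s⁻³·A⁻¹
  B. N·C⁻¹ = kg·m·s⁻²·(s·A)⁻¹ = kg·m·s⁻³·A⁻¹
  C. V·m⁻¹ = J·C⁻¹·m⁻¹ = kg·m·s⁻³·A⁻¹
  D. [m·s⁻¹] · [kg·s⁻²·A⁻¹] = kg·m·s⁻³·A⁻¹
  E. W·A⁻¹ = J·s⁻¹·A⁻¹ = kg·m²·s⁻³·A⁻¹
All reduce to kg·m·s⁻³·A⁻¹ except E., which is kg·m²·s⁻³·A⁻¹.

E.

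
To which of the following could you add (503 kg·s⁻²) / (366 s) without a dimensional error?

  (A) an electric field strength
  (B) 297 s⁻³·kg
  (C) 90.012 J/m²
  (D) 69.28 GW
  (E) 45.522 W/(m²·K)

(B)

Reference: [kg·s⁻²] / [s] = kg·s⁻³.
Each option:
  (A) [electric field strength] = kg·m·s⁻³·A⁻¹
  (B) kg·s⁻³  ← same
  (C) J·m⁻² = N·m·m⁻² = kg·s⁻²
  (D) W = J·s⁻¹ = kg·m²·s⁻³
  (E) W·m⁻²·K⁻¹ = J·s⁻¹·m⁻²·K⁻¹ = kg·s⁻³·K⁻¹
Only (B) matches kg·s⁻³.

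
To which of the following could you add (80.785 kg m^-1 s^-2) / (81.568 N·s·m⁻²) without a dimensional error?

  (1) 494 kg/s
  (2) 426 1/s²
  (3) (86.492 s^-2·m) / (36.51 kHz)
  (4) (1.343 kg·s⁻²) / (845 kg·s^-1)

(4)

Reference: [kg·m⁻¹·s⁻²] / [kg·m⁻¹·s⁻¹] = s⁻¹.
Each option:
  (1) kg·s⁻¹
  (2) s⁻²
  (3) [m·s⁻²] / [s⁻¹] = m·s⁻¹
  (4) [kg·s⁻²] / [kg·s⁻¹] = s⁻¹  ← same
Only (4) matches s⁻¹.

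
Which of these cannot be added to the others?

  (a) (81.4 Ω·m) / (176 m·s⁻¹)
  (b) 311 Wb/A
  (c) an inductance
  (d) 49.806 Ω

(d)

Dimensions:
  (a) [kg·m³·s⁻³·A⁻²] / [m·s⁻¹] = kg·m²·s⁻²·A⁻²
  (b) Wb·A⁻¹ = V·s·A⁻¹ = kg·m²·s⁻²·A⁻²
  (c) [inductance] = kg·m²·s⁻²·A⁻²
  (d) Ω = V·A⁻¹ = kg·m²·s⁻³·A⁻²
All reduce to kg·m²·s⁻²·A⁻² except (d), which is kg·m²·s⁻³·A⁻².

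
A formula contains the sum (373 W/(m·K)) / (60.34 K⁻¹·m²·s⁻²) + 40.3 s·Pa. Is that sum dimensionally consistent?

Yes

Expand each in SI base units:
  (373 W/(m·K)) / (60.34 K⁻¹·m²·s⁻²):  [kg·m·s⁻³·K⁻¹] / [m²·s⁻²·K⁻¹] = kg·m⁻¹·s⁻¹
  40.3 s·Pa:  Pa·s = N·m⁻²·s = kg·m⁻¹·s⁻¹
Both are kg·m⁻¹·s⁻¹, so they have the same dimensions and can be added.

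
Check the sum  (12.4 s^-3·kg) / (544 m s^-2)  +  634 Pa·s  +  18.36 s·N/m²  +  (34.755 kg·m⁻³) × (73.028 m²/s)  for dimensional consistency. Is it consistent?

Yes

Expand each in SI base units:
  (12.4 s^-3·kg) / (544 m s^-2):  [kg·s⁻³] / [m·s⁻²] = kg·m⁻¹·s⁻¹
  634 Pa·s:  Pa·s = N·m⁻²·s = kg·m⁻¹·s⁻¹
  18.36 s·N/m²:  N·s·m⁻² = kg·m·s⁻²·s·m⁻² = kg·m⁻¹·s⁻¹
  (34.755 kg·m⁻³) × (73.028 m²/s):  [kg·m⁻³] · [m²·s⁻¹] = kg·m⁻¹·s⁻¹
Every term reduces to kg·m⁻¹·s⁻¹.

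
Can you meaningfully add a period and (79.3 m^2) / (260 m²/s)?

Yes

Expand each in SI base units:
  a period:  [period] = s
  (79.3 m^2) / (260 m²/s):  [m²] / [m²·s⁻¹] = s
Both are s, so they have the same dimensions and can be added.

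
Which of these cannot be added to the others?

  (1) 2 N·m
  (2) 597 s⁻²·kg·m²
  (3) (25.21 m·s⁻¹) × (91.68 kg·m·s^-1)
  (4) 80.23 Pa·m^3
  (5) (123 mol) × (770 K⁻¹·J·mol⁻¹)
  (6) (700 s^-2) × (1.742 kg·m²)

(5)

Expand each in SI base units:
  (1) N·m = kg·m·s⁻²·m = kg·m²·s⁻²
  (2) kg·m²·s⁻²
  (3) [m·s⁻¹] · [kg·m·s⁻¹] = kg·m²·s⁻²
  (4) Pa·m³ = N·m⁻²·m³ = kg·m²·s⁻²
  (5) [mol] · [kg·m²·s⁻²·K⁻¹·mol⁻¹] = kg·m²·s⁻²·K⁻¹
  (6) [s⁻²] · [kg·m²] = kg·m²·s⁻²
All reduce to kg·m²·s⁻² except (5), which is kg·m²·s⁻²·K⁻¹.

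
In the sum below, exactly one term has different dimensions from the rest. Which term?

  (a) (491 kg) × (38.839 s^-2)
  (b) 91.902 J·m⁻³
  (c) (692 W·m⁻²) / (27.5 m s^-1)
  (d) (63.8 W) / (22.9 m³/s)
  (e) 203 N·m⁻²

(a)

In SI base units:
  (a) [kg] · [s⁻²] = kg·s⁻²
  (b) J·m⁻³ = N·m·m⁻³ = kg·m⁻¹·s⁻²
  (c) [kg·s⁻³] / [m·s⁻¹] = kg·m⁻¹·s⁻²
  (d) [kg·m²·s⁻³] / [m³·s⁻¹] = kg·m⁻¹·s⁻²
  (e) N·m⁻² = kg·m·s⁻²·m⁻² = kg·m⁻¹·s⁻²
All reduce to kg·m⁻¹·s⁻² except (a), which is kg·s⁻².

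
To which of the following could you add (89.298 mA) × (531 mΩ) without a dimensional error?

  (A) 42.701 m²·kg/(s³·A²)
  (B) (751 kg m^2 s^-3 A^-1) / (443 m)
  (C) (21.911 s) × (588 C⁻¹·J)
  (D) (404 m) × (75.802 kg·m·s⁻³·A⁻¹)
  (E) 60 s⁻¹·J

Reference: [A] · [kg·m²·s⁻³·A⁻²] = kg·m²·s⁻³·A⁻¹.
Each option:
  (A) kg·m²·s⁻³·A⁻²
  (B) [kg·m²·s⁻³·A⁻¹] / [m] = kg·m·s⁻³·A⁻¹
  (C) [s] · [kg·m²·s⁻³·A⁻¹] = kg·m²·s⁻²·A⁻¹
  (D) [m] · [kg·m·s⁻³·A⁻¹] = kg·m²·s⁻³·A⁻¹  ← same
  (E) J·s⁻¹ = N·m·s⁻¹ = kg·m²·s⁻³
Only (D) matches kg·m²·s⁻³·A⁻¹.

(D)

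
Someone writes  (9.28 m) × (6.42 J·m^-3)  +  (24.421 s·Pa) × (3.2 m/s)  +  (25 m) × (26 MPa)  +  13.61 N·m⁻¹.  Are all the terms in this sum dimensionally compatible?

Work out the base dimensions of each:
  (9.28 m) × (6.42 J·m^-3):  [m] · [kg·m⁻¹·s⁻²] = kg·s⁻²
  (24.421 s·Pa) × (3.2 m/s):  [kg·m⁻¹·s⁻¹] · [m·s⁻¹] = kg·s⁻²
  (25 m) × (26 MPa):  [m] · [kg·m⁻¹·s⁻²] = kg·s⁻²
  13.61 N·m⁻¹:  N·m⁻¹ = kg·m·s⁻²·m⁻¹ = kg·s⁻²
Every term reduces to kg·s⁻².

Yes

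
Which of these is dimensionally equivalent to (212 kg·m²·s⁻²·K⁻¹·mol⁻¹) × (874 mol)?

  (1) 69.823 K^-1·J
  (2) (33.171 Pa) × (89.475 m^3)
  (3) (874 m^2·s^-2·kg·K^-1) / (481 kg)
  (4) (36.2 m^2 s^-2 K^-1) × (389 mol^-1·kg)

Reference: [kg·m²·s⁻²·K⁻¹·mol⁻¹] · [mol] = kg·m²·s⁻²·K⁻¹.
Each option:
  (1) J·K⁻¹ = N·m·K⁻¹ = kg·m²·s⁻²·K⁻¹  ← same
  (2) [kg·m⁻¹·s⁻²] · [m³] = kg·m²·s⁻²
  (3) [kg·m²·s⁻²·K⁻¹] / [kg] = m²·s⁻²·K⁻¹
  (4) [m²·s⁻²·K⁻¹] · [kg·mol⁻¹] = kg·m²·s⁻²·K⁻¹·mol⁻¹
Only (1) matches kg·m²·s⁻²·K⁻¹.

(1)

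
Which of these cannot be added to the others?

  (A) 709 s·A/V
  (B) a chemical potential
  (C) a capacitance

(B)

Expand each in SI base units:
  (A) A·s·V⁻¹ = A·s·(J·C⁻¹)⁻¹ = kg⁻¹·m⁻²·s⁴·A²
  (B) [chemical potential] = kg·m²·s⁻²·mol⁻¹
  (C) [capacitance] = kg⁻¹·m⁻²·s⁴·A²
All reduce to kg⁻¹·m⁻²·s⁴·A² except (B), which is kg·m²·s⁻²·mol⁻¹.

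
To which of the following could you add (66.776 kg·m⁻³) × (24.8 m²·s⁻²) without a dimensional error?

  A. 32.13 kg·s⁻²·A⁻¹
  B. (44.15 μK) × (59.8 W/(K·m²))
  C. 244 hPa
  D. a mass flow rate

C.

Reference: [kg·m⁻³] · [m²·s⁻²] = kg·m⁻¹·s⁻².
Each option:
  A. kg·s⁻²·A⁻¹
  B. [K] · [kg·s⁻³·K⁻¹] = kg·s⁻³
  C. Pa = N·m⁻² = kg·m⁻¹·s⁻²  ← same
  D. [mass flow rate] = kg·s⁻¹
Only C. matches kg·m⁻¹·s⁻².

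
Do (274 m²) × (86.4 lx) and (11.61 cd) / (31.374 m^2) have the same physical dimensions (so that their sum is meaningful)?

Work out the base dimensions of each:
  (274 m²) × (86.4 lx):  [m²] · [m⁻²·cd] = cd
  (11.61 cd) / (31.374 m^2):  [cd] / [m²] = m⁻²·cd
cd ≠ m⁻²·cd, so they cannot be added.

No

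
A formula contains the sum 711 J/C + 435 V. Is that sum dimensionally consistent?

Expand each in SI base units:
  711 J/C:  J·C⁻¹ = N·m·(s·A)⁻¹ = kg·m²·s⁻³·A⁻¹
  435 V:  V = J·C⁻¹ = kg·m²·s⁻³·A⁻¹
Both are kg·m²·s⁻³·A⁻¹, so they have the same dimensions and can be added.

Yes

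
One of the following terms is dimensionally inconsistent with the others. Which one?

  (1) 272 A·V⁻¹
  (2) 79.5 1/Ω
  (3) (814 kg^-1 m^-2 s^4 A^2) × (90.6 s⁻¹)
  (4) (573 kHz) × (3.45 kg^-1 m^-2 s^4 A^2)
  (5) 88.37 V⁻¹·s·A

(5)

Work out the base dimensions of each:
  (1) A·V⁻¹ = A·(J·C⁻¹)⁻¹ = kg⁻¹·m⁻²·s³·A²
  (2) Ω⁻¹ = (V·A⁻¹)⁻¹ = kg⁻¹·m⁻²·s³·A²
  (3) [kg⁻¹·m⁻²·s⁴·A²] · [s⁻¹] = kg⁻¹·m⁻²·s³·A²
  (4) [s⁻¹] · [kg⁻¹·m⁻²·s⁴·A²] = kg⁻¹·m⁻²·s³·A²
  (5) A·s·V⁻¹ = A·s·(J·C⁻¹)⁻¹ = kg⁻¹·m⁻²·s⁴·A²
All reduce to kg⁻¹·m⁻²·s³·A² except (5), which is kg⁻¹·m⁻²·s⁴·A².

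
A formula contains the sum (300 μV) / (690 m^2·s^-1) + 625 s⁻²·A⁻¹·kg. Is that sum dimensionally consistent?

In SI base units:
  (300 μV) / (690 m^2·s^-1):  [kg·m²·s⁻³·A⁻¹] / [m²·s⁻¹] = kg·s⁻²·A⁻¹
  625 s⁻²·A⁻¹·kg:  kg·s⁻²·A⁻¹
Both are kg·s⁻²·A⁻¹, so they have the same dimensions and can be added.

Yes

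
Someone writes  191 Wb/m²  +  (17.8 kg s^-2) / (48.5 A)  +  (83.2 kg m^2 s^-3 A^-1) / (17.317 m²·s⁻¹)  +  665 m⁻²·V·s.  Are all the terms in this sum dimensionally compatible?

Dimensions:
  191 Wb/m²:  Wb·m⁻² = V·s·m⁻² = kg·s⁻²·A⁻¹
  (17.8 kg s^-2) / (48.5 A):  [kg·s⁻²] / [A] = kg·s⁻²·A⁻¹
  (83.2 kg m^2 s^-3 A^-1) / (17.317 m²·s⁻¹):  [kg·m²·s⁻³·A⁻¹] / [m²·s⁻¹] = kg·s⁻²·A⁻¹
  665 m⁻²·V·s:  V·s·m⁻² = J·C⁻¹·s·m⁻² = kg·s⁻²·A⁻¹
Every term reduces to kg·s⁻²·A⁻¹.

Yes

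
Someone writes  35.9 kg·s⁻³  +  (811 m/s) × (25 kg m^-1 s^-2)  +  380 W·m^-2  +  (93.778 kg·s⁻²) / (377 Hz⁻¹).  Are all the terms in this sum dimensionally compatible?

Yes

Reduce each to base SI dimensions:
  35.9 kg·s⁻³:  kg·s⁻³
  (811 m/s) × (25 kg m^-1 s^-2):  [m·s⁻¹] · [kg·m⁻¹·s⁻²] = kg·s⁻³
  380 W·m^-2:  W·m⁻² = J·s⁻¹·m⁻² = kg·s⁻³
  (93.778 kg·s⁻²) / (377 Hz⁻¹):  [kg·s⁻²] / [s] = kg·s⁻³
Every term reduces to kg·s⁻³.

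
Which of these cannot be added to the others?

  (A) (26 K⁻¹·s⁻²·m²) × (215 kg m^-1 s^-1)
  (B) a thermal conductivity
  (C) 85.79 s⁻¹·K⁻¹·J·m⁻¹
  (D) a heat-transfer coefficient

(D)

Work out the base dimensions of each:
  (A) [m²·s⁻²·K⁻¹] · [kg·m⁻¹·s⁻¹] = kg·m·s⁻³·K⁻¹
  (B) [thermal conductivity] = kg·m·s⁻³·K⁻¹
  (C) J·s⁻¹·m⁻¹·K⁻¹ = N·m·s⁻¹·m⁻¹·K⁻¹ = kg·m·s⁻³·K⁻¹
  (D) [heat-transfer coefficient] = kg·s⁻³·K⁻¹
All reduce to kg·m·s⁻³·K⁻¹ except (D), which is kg·s⁻³·K⁻¹.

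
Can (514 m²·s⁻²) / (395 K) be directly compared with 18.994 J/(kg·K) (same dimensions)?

Yes

Expand each in SI base units:
  (514 m²·s⁻²) / (395 K):  [m²·s⁻²] / [K] = m²·s⁻²·K⁻¹
  18.994 J/(kg·K):  J·kg⁻¹·K⁻¹ = N·m·kg⁻¹·K⁻¹ = m²·s⁻²·K⁻¹
Both are m²·s⁻²·K⁻¹, so they have the same dimensions and can be added.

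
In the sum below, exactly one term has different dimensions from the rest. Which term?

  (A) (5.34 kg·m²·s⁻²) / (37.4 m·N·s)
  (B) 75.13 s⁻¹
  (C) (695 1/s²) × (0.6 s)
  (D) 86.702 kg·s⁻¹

Expand each in SI base units:
  (A) [kg·m²·s⁻²] / [kg·m²·s⁻¹] = s⁻¹
  (B) s⁻¹
  (C) [s⁻²] · [s] = s⁻¹
  (D) kg·s⁻¹
All reduce to s⁻¹ except (D), which is kg·s⁻¹.

(D)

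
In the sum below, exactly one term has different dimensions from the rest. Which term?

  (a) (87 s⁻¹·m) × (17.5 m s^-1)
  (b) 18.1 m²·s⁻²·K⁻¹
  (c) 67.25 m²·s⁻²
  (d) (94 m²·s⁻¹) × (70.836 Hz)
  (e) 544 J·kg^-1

Reduce each to base SI dimensions:
  (a) [m·s⁻¹] · [m·s⁻¹] = m²·s⁻²
  (b) m²·s⁻²·K⁻¹
  (c) m²·s⁻²
  (d) [m²·s⁻¹] · [s⁻¹] = m²·s⁻²
  (e) J·kg⁻¹ = N·m·kg⁻¹ = m²·s⁻²
All reduce to m²·s⁻² except (b), which is m²·s⁻²·K⁻¹.

(b)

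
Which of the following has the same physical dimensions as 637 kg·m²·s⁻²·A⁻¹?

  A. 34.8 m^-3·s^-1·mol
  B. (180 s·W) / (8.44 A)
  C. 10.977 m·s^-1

Reference: kg·m²·s⁻²·A⁻¹.
Each option:
  A. mol·m⁻³·s⁻¹ = m⁻³·s⁻¹·mol
  B. [kg·m²·s⁻²] / [A] = kg·m²·s⁻²·A⁻¹  ← same
  C. m·s⁻¹
Only B. matches kg·m²·s⁻²·A⁻¹.

B.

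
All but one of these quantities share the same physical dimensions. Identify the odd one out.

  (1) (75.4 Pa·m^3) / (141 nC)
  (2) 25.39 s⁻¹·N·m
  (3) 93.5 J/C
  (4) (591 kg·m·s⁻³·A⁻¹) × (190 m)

In SI base units:
  (1) [kg·m²·s⁻²] / [s·A] = kg·m²·s⁻³·A⁻¹
  (2) N·m·s⁻¹ = kg·m·s⁻²·m·s⁻¹ = kg·m²·s⁻³
  (3) J·C⁻¹ = N·m·(s·A)⁻¹ = kg·m²·s⁻³·A⁻¹
  (4) [kg·m·s⁻³·A⁻¹] · [m] = kg·m²·s⁻³·A⁻¹
All reduce to kg·m²·s⁻³·A⁻¹ except (2), which is kg·m²·s⁻³.

(2)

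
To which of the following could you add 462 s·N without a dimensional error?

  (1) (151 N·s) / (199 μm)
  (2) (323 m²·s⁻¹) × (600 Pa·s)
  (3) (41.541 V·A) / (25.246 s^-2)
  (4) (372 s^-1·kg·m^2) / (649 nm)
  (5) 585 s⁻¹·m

Reference: N·s = kg·m·s⁻²·s = kg·m·s⁻¹.
Each option:
  (1) [kg·m·s⁻¹] / [m] = kg·s⁻¹
  (2) [m²·s⁻¹] · [kg·m⁻¹·s⁻¹] = kg·m·s⁻²
  (3) [kg·m²·s⁻³] / [s⁻²] = kg·m²·s⁻¹
  (4) [kg·m²·s⁻¹] / [m] = kg·m·s⁻¹  ← same
  (5) m·s⁻¹
Only (4) matches kg·m·s⁻¹.

(4)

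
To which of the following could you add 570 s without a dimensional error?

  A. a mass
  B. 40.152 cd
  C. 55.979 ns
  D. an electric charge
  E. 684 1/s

C.

Reference: s.
Each option:
  A. [mass] = kg
  B. cd
  C. s  ← same
  D. [electric charge] = s·A
  E. s⁻¹
Only C. matches s.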